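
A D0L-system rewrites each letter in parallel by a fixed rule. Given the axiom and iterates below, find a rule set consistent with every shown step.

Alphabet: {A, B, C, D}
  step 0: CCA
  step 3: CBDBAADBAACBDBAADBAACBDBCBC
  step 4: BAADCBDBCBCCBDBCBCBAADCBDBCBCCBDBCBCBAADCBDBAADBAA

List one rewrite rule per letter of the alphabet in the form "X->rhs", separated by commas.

A->BC, B->D, C->BAA, D->CB

  step 3 ⇒ step 4: CBDBAADBAACBDBAADBAACBDBCBC ⇒ BAA·D·CB·D·BC·BC·CB·D·BC·BC·BAA·D·CB·D·BC·BC·CB·D·BC·BC·BAA·D·CB·D·BAA·D·BAA
    A ↦ BC
    B ↦ D
    C ↦ BAA
    D ↦ CB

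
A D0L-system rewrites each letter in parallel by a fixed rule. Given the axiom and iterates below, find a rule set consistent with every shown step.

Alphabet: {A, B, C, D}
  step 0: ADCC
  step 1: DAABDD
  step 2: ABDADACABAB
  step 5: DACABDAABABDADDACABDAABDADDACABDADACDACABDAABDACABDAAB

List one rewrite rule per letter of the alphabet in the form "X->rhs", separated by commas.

A->DA, B->C, C->D, D->AB

  step 1 ⇒ step 2: DAABDD ⇒ AB·DA·DA·C·AB·AB
    A ↦ DA
    B ↦ C
    D ↦ AB
  step 0 ⇒ step 1: ADCC ⇒ DA·AB·D·D
    C ↦ D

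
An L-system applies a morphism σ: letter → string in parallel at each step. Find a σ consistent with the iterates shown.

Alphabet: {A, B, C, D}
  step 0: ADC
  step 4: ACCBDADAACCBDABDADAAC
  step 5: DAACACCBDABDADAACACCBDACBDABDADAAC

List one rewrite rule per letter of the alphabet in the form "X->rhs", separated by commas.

  step 4 ⇒ step 5: ACCBDADAACCBDABDADAAC ⇒ DA·AC·AC·C·B·DA·B·DA·DA·AC·AC·C·B·DA·C·B·DA·B·DA·DA·AC
    A ↦ DA
    B ↦ C
    C ↦ AC
    D ↦ B

A->DA, B->C, C->AC, D->B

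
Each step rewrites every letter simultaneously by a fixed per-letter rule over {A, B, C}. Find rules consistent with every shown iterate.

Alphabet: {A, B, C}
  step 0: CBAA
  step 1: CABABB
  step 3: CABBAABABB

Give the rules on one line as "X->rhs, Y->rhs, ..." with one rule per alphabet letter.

A->B, B->A, C->CAB

  step 0 ⇒ step 1: CBAA ⇒ CAB·A·B·B
    A ↦ B
    B ↦ A
    C ↦ CAB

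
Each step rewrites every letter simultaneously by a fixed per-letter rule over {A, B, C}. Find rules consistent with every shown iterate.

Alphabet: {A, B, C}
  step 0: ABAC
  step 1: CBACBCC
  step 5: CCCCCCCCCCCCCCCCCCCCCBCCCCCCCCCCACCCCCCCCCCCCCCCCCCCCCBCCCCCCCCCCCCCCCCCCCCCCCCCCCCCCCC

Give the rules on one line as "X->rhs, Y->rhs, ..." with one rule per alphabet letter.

  step 0 ⇒ step 1: ABAC ⇒ CB·A·CB·CC
    A ↦ CB
    B ↦ A
    C ↦ CC

A->CB, B->A, C->CC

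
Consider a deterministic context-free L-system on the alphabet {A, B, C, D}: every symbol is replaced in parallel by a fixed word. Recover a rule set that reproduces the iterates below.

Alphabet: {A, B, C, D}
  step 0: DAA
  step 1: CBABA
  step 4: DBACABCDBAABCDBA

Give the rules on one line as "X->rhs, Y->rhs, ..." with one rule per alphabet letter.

A->BA, B->D, C->AB, D->C

  step 0 ⇒ step 1: DAA ⇒ C·BA·BA
    A ↦ BA
    D ↦ C
    B ↦ D  (constrained at step 1)
    C ↦ AB  (constrained at step 1)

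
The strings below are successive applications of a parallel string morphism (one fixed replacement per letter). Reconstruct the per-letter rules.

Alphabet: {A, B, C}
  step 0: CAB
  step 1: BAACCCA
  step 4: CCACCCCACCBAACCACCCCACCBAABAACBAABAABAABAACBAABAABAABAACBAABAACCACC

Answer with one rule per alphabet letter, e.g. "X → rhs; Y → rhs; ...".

A->C, B->CCA, C->BAA

  step 0 ⇒ step 1: CAB ⇒ BAA·C·CCA
    A ↦ C
    B ↦ CCA
    C ↦ BAA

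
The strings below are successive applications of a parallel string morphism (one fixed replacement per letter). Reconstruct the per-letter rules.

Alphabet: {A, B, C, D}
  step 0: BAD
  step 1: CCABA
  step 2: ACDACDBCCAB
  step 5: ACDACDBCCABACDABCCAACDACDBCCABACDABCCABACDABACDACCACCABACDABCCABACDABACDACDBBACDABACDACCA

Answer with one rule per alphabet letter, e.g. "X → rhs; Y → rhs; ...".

A->B, B->CCA, C->ACD, D->A

  step 1 ⇒ step 2: CCABA ⇒ ACD·ACD·B·CCA·B
    A ↦ B
    B ↦ CCA
    C ↦ ACD
  step 0 ⇒ step 1: BAD ⇒ CCA·B·A
    D ↦ A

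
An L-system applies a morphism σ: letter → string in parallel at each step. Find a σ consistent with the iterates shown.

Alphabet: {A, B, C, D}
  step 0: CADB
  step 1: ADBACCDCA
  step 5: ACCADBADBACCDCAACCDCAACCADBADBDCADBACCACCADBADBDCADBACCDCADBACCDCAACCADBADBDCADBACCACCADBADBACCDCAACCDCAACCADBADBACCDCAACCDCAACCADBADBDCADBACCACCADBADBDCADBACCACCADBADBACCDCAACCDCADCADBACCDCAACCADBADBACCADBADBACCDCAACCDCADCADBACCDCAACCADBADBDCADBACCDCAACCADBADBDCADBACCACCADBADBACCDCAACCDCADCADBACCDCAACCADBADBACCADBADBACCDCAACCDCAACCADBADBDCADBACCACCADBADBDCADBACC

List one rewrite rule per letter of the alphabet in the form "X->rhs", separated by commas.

A->ACC, B->A, C->ADB, D->DC

  step 0 ⇒ step 1: CADB ⇒ ADB·ACC·DC·A
    A ↦ ACC
    B ↦ A
    C ↦ ADB
    D ↦ DC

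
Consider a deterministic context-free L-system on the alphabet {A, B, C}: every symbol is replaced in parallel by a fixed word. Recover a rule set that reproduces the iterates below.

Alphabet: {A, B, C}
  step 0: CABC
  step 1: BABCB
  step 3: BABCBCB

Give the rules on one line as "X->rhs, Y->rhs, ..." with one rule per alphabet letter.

  step 0 ⇒ step 1: CABC ⇒ B·AB·C·B
    A ↦ AB
    B ↦ C
    C ↦ B

A->AB, B->C, C->B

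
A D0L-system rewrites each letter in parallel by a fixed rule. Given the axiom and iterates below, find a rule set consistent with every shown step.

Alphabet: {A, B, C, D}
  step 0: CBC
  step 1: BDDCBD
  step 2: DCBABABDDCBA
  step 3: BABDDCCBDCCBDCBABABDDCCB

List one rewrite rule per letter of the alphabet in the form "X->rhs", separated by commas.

A->CB, B->DC, C->BD, D->BA

  step 2 ⇒ step 3: DCBABABDDCBA ⇒ BA·BD·DC·CB·DC·CB·DC·BA·BA·BD·DC·CB
    A ↦ CB
    B ↦ DC
    C ↦ BD
    D ↦ BA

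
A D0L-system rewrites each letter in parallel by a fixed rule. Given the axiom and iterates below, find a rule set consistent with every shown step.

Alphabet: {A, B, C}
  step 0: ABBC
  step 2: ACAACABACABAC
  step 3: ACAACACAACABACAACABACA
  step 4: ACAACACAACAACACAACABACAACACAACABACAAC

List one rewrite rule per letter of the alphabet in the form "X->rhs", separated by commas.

  step 3 ⇒ step 4: ACAACACAACABACAACABACA ⇒ AC·A·AC·AC·A·AC·A·AC·AC·A·AC·AB·AC·A·AC·AC·A·AC·AB·AC·A·AC
    A ↦ AC
    B ↦ AB
    C ↦ A

A->AC, B->AB, C->A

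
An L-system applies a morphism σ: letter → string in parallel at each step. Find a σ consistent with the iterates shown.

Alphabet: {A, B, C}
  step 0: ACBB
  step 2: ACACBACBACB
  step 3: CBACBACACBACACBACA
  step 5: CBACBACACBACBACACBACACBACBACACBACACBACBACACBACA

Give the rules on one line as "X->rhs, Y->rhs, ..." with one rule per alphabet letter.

A->CB, B->CA, C->A

  step 2 ⇒ step 3: ACACBACBACB ⇒ CB·A·CB·A·CA·CB·A·CA·CB·A·CA
    A ↦ CB
    B ↦ CA
    C ↦ A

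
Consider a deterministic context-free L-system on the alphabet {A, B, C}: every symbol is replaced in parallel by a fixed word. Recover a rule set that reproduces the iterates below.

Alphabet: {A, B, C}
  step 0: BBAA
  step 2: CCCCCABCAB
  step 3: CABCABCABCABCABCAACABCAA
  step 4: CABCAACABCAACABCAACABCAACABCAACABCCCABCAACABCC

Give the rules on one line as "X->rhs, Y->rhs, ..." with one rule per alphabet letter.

  step 3 ⇒ step 4: CABCABCABCABCABCAACABCAA ⇒ CAB·C·AA·CAB·C·AA·CAB·C·AA·CAB·C·AA·CAB·C·AA·CAB·C·C·CAB·C·AA·CAB·C·C
    A ↦ C
    B ↦ AA
    C ↦ CAB

A->C, B->AA, C->CAB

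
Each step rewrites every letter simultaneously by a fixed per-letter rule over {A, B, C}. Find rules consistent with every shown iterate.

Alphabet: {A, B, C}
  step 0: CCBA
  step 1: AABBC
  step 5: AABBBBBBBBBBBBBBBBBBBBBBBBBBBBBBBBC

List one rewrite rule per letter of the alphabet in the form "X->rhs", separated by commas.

A->C, B->BB, C->A

  step 0 ⇒ step 1: CCBA ⇒ A·A·BB·C
    A ↦ C
    B ↦ BB
    C ↦ A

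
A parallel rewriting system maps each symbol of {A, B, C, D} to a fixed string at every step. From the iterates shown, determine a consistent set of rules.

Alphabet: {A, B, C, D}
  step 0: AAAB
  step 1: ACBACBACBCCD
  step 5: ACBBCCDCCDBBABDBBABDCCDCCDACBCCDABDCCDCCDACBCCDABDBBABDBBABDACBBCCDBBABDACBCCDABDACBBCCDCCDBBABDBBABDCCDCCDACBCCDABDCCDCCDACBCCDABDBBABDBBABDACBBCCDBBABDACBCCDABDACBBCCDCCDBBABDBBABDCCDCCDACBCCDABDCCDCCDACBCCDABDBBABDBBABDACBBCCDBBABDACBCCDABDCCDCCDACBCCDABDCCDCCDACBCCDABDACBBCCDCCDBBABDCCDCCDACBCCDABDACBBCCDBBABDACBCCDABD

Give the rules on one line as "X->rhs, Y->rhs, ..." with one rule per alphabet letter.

  step 0 ⇒ step 1: AAAB ⇒ ACB·ACB·ACB·CCD
    A ↦ ACB
    B ↦ CCD
    C ↦ B  (constrained at step 1)
    D ↦ ABD  (constrained at step 1)

A->ACB, B->CCD, C->B, D->ABD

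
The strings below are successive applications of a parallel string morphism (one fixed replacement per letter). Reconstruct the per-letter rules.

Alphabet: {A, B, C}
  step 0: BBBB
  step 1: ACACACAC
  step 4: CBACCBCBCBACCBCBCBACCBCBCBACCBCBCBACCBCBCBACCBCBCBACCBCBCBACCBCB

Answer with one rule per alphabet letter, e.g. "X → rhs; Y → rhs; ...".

  step 0 ⇒ step 1: BBBB ⇒ AC·AC·AC·AC
    B ↦ AC
    A ↦ CB  (constrained at step 1)
    C ↦ CB  (constrained at step 1)

A->CB, B->AC, C->CB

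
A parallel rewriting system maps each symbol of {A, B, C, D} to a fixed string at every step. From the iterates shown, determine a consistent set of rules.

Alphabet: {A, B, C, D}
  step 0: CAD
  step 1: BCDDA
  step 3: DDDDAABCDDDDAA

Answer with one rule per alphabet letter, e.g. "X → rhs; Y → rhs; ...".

A->DD, B->AA, C->BC, D->A

  step 0 ⇒ step 1: CAD ⇒ BC·DD·A
    A ↦ DD
    C ↦ BC
    D ↦ A
    B ↦ AA  (constrained at step 1)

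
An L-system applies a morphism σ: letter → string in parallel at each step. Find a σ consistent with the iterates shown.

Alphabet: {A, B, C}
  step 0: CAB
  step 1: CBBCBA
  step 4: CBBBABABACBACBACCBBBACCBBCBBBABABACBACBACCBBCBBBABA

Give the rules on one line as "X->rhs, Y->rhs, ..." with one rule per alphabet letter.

  step 0 ⇒ step 1: CAB ⇒ CBB·C·BA
    A ↦ C
    B ↦ BA
    C ↦ CBB

A->C, B->BA, C->CBB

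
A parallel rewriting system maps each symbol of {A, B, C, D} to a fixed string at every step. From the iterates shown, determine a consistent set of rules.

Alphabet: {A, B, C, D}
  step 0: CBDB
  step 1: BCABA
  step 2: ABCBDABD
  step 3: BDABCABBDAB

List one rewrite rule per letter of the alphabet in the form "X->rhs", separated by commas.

  step 2 ⇒ step 3: ABCBDABD ⇒ BD·A·BC·A·B·BD·A·B
    A ↦ BD
    B ↦ A
    C ↦ BC
    D ↦ B

A->BD, B->A, C->BC, D->B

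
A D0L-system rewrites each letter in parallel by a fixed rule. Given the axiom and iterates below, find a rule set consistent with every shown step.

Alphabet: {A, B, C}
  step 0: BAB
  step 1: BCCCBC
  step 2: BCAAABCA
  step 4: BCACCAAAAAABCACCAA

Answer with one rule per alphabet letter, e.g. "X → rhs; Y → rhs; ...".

  step 1 ⇒ step 2: BCCCBC ⇒ BC·A·A·A·BC·A
    B ↦ BC
    C ↦ A
  step 0 ⇒ step 1: BAB ⇒ BC·CC·BC
    A ↦ CC

A->CC, B->BC, C->A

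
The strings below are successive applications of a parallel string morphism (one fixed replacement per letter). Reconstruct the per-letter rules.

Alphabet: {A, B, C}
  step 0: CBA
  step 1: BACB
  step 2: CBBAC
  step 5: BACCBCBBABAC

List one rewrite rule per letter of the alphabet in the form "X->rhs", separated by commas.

  step 1 ⇒ step 2: BACB ⇒ C·B·BA·C
    A ↦ B
    B ↦ C
    C ↦ BA

A->B, B->C, C->BA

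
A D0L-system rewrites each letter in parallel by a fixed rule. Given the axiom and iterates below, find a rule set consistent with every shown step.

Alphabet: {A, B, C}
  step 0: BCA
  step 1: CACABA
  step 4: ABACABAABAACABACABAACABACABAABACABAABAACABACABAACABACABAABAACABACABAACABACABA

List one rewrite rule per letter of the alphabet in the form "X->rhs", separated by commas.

A->ABA, B->C, C->AC

  step 0 ⇒ step 1: BCA ⇒ C·AC·ABA
    A ↦ ABA
    B ↦ C
    C ↦ AC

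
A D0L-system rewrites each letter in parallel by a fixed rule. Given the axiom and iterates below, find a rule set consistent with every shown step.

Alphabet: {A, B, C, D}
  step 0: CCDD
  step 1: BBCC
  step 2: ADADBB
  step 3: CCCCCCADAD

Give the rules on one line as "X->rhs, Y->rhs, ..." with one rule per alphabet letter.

  step 2 ⇒ step 3: ADADBB ⇒ CC·C·CC·C·AD·AD
    A ↦ CC
    B ↦ AD
    D ↦ C
  step 0 ⇒ step 1: CCDD ⇒ B·B·C·C
    C ↦ B

A->CC, B->AD, C->B, D->C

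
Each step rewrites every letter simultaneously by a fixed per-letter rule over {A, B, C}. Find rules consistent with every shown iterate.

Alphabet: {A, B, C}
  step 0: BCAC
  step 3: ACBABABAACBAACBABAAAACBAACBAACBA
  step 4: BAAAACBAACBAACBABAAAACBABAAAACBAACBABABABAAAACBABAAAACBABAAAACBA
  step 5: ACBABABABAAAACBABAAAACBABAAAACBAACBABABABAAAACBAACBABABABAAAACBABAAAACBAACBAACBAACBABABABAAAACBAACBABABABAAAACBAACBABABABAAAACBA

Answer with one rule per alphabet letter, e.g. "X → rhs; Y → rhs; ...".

A->BA, B->AC, C->AA

  step 4 ⇒ step 5: BAAAACBAACBAACBABAAAACBABAAAACBAACBABABABAAAACBABAAAACBABAAAACBA ⇒ AC·BA·BA·BA·BA·AA·AC·BA·BA·AA·AC·BA·BA·AA·AC·BA·AC·BA·BA·BA·BA·AA·AC·BA·AC·BA·BA·BA·BA·AA·AC·BA·BA·AA·AC·BA·AC·BA·AC·BA·AC·BA·BA·BA·BA·AA·AC·BA·AC·BA·BA·BA·BA·AA·AC·BA·AC·BA·BA·BA·BA·AA·AC·BA
    A ↦ BA
    B ↦ AC
    C ↦ AA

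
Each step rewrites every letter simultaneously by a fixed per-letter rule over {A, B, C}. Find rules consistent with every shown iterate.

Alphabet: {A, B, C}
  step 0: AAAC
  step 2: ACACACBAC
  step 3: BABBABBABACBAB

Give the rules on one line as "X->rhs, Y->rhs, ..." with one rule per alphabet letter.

  step 2 ⇒ step 3: ACACACBAC ⇒ B·AB·B·AB·B·AB·AC·B·AB
    A ↦ B
    B ↦ AC
    C ↦ AB

A->B, B->AC, C->AB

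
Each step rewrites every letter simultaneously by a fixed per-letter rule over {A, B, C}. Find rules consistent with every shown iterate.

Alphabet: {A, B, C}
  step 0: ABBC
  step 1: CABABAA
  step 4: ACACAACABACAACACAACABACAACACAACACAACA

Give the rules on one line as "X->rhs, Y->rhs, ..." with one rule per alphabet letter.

A->CA, B->BA, C->A

  step 0 ⇒ step 1: ABBC ⇒ CA·BA·BA·A
    A ↦ CA
    B ↦ BA
    C ↦ A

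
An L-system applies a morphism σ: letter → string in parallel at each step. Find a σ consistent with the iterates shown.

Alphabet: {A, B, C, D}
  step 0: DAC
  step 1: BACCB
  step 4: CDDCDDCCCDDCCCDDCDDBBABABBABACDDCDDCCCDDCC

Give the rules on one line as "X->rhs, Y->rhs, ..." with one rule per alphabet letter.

A->CC, B->CDD, C->B, D->BA

  step 0 ⇒ step 1: DAC ⇒ BA·CC·B
    A ↦ CC
    C ↦ B
    D ↦ BA
    B ↦ CDD  (constrained at step 1)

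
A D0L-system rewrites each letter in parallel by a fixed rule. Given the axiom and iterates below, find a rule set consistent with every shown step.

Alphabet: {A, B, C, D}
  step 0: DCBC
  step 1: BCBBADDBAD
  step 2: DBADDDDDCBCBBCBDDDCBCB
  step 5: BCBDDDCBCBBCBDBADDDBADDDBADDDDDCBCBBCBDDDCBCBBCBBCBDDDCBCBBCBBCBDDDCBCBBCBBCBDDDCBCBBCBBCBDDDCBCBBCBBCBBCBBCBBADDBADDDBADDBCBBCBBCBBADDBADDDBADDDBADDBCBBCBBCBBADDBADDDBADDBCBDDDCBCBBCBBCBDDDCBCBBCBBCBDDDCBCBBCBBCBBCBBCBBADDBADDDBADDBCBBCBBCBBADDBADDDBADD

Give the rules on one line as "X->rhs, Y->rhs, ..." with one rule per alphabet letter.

A->DDC, B->D, C->BAD, D->BCB

  step 1 ⇒ step 2: BCBBADDBAD ⇒ D·BAD·D·D·DDC·BCB·BCB·D·DDC·BCB
    A ↦ DDC
    B ↦ D
    C ↦ BAD
    D ↦ BCB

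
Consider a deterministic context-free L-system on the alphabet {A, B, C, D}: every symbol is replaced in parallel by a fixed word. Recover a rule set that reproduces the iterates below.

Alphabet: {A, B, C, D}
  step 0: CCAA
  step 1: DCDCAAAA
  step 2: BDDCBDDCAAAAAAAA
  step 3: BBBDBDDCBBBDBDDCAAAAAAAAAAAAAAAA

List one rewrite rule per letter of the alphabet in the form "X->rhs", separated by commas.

A->AA, B->BB, C->DC, D->BD

  step 2 ⇒ step 3: BDDCBDDCAAAAAAAA ⇒ BB·BD·BD·DC·BB·BD·BD·DC·AA·AA·AA·AA·AA·AA·AA·AA
    A ↦ AA
    B ↦ BB
    C ↦ DC
    D ↦ BD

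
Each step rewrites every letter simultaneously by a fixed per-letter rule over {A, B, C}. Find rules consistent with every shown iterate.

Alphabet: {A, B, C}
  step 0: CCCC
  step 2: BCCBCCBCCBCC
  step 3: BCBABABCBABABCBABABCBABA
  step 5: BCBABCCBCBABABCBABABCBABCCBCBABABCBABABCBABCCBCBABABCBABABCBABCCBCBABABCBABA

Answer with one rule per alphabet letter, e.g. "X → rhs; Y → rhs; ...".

  step 2 ⇒ step 3: BCCBCCBCCBCC ⇒ BC·BA·BA·BC·BA·BA·BC·BA·BA·BC·BA·BA
    B ↦ BC
    C ↦ BA
    A ↦ C  (constrained at step 3)

A->C, B->BC, C->BA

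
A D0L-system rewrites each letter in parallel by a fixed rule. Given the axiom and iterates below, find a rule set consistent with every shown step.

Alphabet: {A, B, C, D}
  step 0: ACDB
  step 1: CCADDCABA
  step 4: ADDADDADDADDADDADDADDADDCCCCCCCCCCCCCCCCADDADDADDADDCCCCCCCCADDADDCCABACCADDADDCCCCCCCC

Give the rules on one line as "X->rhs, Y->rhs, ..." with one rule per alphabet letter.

A->CC, B->ABA, C->ADD, D->C

  step 0 ⇒ step 1: ACDB ⇒ CC·ADD·C·ABA
    A ↦ CC
    B ↦ ABA
    C ↦ ADD
    D ↦ C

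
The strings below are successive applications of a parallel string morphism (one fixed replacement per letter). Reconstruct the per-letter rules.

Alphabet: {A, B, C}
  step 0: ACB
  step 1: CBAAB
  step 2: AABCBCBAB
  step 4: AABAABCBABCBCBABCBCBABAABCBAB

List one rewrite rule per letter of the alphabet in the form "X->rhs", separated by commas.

A->CB, B->AB, C->A

  step 1 ⇒ step 2: CBAAB ⇒ A·AB·CB·CB·AB
    A ↦ CB
    B ↦ AB
    C ↦ A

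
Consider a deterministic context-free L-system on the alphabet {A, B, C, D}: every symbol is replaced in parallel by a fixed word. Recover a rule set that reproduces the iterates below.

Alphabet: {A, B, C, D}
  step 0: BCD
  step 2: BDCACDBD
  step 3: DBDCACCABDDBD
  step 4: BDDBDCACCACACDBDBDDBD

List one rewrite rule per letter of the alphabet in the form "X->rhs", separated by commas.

A->C, B->D, C->CA, D->BD

  step 3 ⇒ step 4: DBDCACCABDDBD ⇒ BD·D·BD·CA·C·CA·CA·C·D·BD·BD·D·BD
    A ↦ C
    B ↦ D
    C ↦ CA
    D ↦ BD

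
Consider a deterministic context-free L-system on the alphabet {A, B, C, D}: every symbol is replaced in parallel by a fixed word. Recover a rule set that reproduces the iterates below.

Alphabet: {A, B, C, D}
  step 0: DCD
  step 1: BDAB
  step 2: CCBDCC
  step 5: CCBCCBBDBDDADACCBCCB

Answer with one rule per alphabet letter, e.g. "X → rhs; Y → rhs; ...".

A->D, B->CC, C->DA, D->B

  step 1 ⇒ step 2: BDAB ⇒ CC·B·D·CC
    A ↦ D
    B ↦ CC
    D ↦ B
  step 0 ⇒ step 1: DCD ⇒ B·DA·B
    C ↦ DA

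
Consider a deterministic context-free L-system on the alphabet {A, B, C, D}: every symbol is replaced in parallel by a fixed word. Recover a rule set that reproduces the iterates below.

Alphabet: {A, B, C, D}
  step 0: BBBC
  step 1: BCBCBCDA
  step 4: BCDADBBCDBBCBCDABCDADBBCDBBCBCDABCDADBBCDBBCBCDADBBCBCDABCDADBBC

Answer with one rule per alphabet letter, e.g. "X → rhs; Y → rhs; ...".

  step 0 ⇒ step 1: BBBC ⇒ BC·BC·BC·DA
    B ↦ BC
    C ↦ DA
    A ↦ BC  (constrained at step 1)
    D ↦ DB  (constrained at step 1)

A->BC, B->BC, C->DA, D->DB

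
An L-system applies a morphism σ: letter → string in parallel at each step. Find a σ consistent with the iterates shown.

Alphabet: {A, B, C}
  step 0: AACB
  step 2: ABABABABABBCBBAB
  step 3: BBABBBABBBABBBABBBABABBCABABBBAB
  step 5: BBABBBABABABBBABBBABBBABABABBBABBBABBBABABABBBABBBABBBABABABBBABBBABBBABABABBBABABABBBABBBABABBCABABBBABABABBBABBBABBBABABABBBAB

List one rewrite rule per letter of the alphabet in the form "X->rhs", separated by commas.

  step 2 ⇒ step 3: ABABABABABBCBBAB ⇒ BB·AB·BB·AB·BB·AB·BB·AB·BB·AB·AB·BC·AB·AB·BB·AB
    A ↦ BB
    B ↦ AB
    C ↦ BC

A->BB, B->AB, C->BC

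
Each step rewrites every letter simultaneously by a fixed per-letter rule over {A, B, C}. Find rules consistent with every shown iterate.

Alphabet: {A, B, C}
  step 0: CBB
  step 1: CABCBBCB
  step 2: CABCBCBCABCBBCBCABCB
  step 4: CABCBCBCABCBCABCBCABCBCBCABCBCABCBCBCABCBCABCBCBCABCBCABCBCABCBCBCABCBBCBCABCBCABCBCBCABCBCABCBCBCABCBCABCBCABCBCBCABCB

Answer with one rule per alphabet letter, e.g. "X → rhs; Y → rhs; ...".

A->BC, B->BCB, C->CA

  step 1 ⇒ step 2: CABCBBCB ⇒ CA·BC·BCB·CA·BCB·BCB·CA·BCB
    A ↦ BC
    B ↦ BCB
    C ↦ CA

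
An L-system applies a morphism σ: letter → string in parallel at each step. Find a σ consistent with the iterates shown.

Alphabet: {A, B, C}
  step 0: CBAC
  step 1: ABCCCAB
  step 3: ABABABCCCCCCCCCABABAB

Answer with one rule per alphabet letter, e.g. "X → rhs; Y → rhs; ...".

A->CC, B->C, C->AB

  step 0 ⇒ step 1: CBAC ⇒ AB·C·CC·AB
    A ↦ CC
    B ↦ C
    C ↦ AB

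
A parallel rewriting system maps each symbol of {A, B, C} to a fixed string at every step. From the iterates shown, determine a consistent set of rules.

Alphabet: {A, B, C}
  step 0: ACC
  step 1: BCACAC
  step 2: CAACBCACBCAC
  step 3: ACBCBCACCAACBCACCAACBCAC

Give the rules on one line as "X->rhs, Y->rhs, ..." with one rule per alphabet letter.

  step 2 ⇒ step 3: CAACBCACBCAC ⇒ AC·BC·BC·AC·CA·AC·BC·AC·CA·AC·BC·AC
    A ↦ BC
    B ↦ CA
    C ↦ AC

A->BC, B->CA, C->AC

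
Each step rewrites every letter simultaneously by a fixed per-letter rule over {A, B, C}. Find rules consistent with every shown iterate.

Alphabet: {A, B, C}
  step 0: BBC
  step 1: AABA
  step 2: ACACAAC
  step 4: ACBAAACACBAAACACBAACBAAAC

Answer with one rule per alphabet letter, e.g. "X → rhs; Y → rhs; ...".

A->AC, B->A, C->BA

  step 1 ⇒ step 2: AABA ⇒ AC·AC·A·AC
    A ↦ AC
    B ↦ A
  step 0 ⇒ step 1: BBC ⇒ A·A·BA
    C ↦ BA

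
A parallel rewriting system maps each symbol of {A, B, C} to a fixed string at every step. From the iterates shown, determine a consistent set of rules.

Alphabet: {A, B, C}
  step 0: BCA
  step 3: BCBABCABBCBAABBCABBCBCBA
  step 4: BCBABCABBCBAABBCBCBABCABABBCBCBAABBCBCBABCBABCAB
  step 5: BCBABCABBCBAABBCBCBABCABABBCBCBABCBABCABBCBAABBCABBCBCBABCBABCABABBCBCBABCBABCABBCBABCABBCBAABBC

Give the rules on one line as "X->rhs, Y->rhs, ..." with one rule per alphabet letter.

  step 4 ⇒ step 5: BCBABCABBCBAABBCBCBABCABABBCBCBAABBCBCBABCBABCAB ⇒ BC·BA·BC·AB·BC·BA·AB·BC·BC·BA·BC·AB·AB·BC·BC·BA·BC·BA·BC·AB·BC·BA·AB·BC·AB·BC·BC·BA·BC·BA·BC·AB·AB·BC·BC·BA·BC·BA·BC·AB·BC·BA·BC·AB·BC·BA·AB·BC
    A ↦ AB
    B ↦ BC
    C ↦ BA

A->AB, B->BC, C->BA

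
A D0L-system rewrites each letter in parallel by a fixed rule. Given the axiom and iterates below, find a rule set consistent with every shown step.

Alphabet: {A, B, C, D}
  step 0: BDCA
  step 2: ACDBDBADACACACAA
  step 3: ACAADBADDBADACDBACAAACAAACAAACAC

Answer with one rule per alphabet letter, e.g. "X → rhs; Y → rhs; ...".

  step 2 ⇒ step 3: ACDBDBADACACACAA ⇒ AC·AA·DB·AD·DB·AD·AC·DB·AC·AA·AC·AA·AC·AA·AC·AC
    A ↦ AC
    B ↦ AD
    C ↦ AA
    D ↦ DB

A->AC, B->AD, C->AA, D->DB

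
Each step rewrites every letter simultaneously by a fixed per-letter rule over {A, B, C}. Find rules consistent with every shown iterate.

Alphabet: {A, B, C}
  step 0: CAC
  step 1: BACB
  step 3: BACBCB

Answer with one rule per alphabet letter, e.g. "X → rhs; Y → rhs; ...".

A->AC, B->C, C->B

  step 0 ⇒ step 1: CAC ⇒ B·AC·B
    A ↦ AC
    C ↦ B
    B ↦ C  (constrained at step 1)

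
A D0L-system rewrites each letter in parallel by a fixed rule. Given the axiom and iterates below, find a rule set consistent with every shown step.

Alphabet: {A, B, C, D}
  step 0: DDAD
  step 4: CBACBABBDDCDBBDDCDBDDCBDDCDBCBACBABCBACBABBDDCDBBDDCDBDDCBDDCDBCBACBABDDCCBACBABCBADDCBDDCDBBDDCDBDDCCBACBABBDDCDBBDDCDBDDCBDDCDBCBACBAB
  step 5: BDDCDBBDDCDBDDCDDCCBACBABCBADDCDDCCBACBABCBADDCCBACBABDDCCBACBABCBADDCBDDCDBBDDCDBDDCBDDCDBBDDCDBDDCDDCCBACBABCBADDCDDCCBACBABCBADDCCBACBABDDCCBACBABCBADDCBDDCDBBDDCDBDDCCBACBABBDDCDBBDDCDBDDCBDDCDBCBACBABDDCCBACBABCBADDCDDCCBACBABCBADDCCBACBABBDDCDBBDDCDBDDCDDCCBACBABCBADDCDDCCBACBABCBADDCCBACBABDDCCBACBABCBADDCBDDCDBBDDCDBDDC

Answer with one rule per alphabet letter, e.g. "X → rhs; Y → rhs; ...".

A->DB, B->DDC, C->B, D->CBA

  step 4 ⇒ step 5: CBACBABBDDCDBBDDCDBDDCBDDCDBCBACBABCBACBABBDDCDBBDDCDBDDCBDDCDBCBACBABDDCCBACBABCBADDCBDDCDBBDDCDBDDCCBACBABBDDCDBBDDCDBDDCBDDCDBCBACBAB ⇒ B·DDC·DB·B·DDC·DB·DDC·DDC·CBA·CBA·B·CBA·DDC·DDC·CBA·CBA·B·CBA·DDC·CBA·CBA·B·DDC·CBA·CBA·B·CBA·DDC·B·DDC·DB·B·DDC·DB·DDC·B·DDC·DB·B·DDC·DB·DDC·DDC·CBA·CBA·B·CBA·DDC·DDC·CBA·CBA·B·CBA·DDC·CBA·CBA·B·DDC·CBA·CBA·B·CBA·DDC·B·DDC·DB·B·DDC·DB·DDC·CBA·CBA·B·B·DDC·DB·B·DDC·DB·DDC·B·DDC·DB·CBA·CBA·B·DDC·CBA·CBA·B·CBA·DDC·DDC·CBA·CBA·B·CBA·DDC·CBA·CBA·B·B·DDC·DB·B·DDC·DB·DDC·DDC·CBA·CBA·B·CBA·DDC·DDC·CBA·CBA·B·CBA·DDC·CBA·CBA·B·DDC·CBA·CBA·B·CBA·DDC·B·DDC·DB·B·DDC·DB·DDC
    A ↦ DB
    B ↦ DDC
    C ↦ B
    D ↦ CBA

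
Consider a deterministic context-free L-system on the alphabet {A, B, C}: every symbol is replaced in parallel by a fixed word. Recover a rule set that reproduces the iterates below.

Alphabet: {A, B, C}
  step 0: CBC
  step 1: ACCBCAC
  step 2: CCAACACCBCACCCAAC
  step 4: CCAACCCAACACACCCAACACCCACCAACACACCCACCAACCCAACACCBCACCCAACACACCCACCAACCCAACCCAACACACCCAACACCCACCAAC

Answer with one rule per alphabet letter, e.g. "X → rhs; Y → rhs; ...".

A->CCA, B->CBC, C->AC

  step 1 ⇒ step 2: ACCBCAC ⇒ CCA·AC·AC·CBC·AC·CCA·AC
    A ↦ CCA
    B ↦ CBC
    C ↦ AC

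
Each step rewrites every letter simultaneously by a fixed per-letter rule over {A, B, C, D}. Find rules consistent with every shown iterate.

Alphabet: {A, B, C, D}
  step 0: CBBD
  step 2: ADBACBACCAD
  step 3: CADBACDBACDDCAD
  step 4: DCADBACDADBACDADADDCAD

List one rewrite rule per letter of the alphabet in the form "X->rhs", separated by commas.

A->C, B->BA, C->D, D->AD

  step 3 ⇒ step 4: CADBACDBACDDCAD ⇒ D·C·AD·BA·C·D·AD·BA·C·D·AD·AD·D·C·AD
    A ↦ C
    B ↦ BA
    C ↦ D
    D ↦ AD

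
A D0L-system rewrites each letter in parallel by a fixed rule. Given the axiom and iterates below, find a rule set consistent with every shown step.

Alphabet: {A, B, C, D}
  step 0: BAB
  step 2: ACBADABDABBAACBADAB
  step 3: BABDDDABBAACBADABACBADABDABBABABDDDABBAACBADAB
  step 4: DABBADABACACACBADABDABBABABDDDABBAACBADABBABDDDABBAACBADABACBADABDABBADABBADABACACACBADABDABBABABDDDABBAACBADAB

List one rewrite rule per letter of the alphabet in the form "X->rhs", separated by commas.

A->BA, B->DAB, C->BDD, D->AC

  step 3 ⇒ step 4: BABDDDABBAACBADABACBADABDABBABABDDDABBAACBADAB ⇒ DAB·BA·DAB·AC·AC·AC·BA·DAB·DAB·BA·BA·BDD·DAB·BA·AC·BA·DAB·BA·BDD·DAB·BA·AC·BA·DAB·AC·BA·DAB·DAB·BA·DAB·BA·DAB·AC·AC·AC·BA·DAB·DAB·BA·BA·BDD·DAB·BA·AC·BA·DAB
    A ↦ BA
    B ↦ DAB
    C ↦ BDD
    D ↦ AC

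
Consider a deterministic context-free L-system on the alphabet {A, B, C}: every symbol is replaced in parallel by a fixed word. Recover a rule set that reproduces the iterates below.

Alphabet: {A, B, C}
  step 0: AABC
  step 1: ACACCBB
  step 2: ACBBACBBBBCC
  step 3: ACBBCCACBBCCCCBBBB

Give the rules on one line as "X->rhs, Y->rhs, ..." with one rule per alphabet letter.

  step 2 ⇒ step 3: ACBBACBBBBCC ⇒ AC·BB·C·C·AC·BB·C·C·C·C·BB·BB
    A ↦ AC
    B ↦ C
    C ↦ BB

A->AC, B->C, C->BB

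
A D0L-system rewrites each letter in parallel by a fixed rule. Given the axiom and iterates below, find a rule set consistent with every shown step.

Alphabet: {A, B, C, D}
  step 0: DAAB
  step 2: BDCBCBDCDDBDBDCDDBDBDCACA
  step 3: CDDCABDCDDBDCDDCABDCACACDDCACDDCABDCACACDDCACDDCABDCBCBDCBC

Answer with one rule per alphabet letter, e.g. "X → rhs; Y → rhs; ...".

A->CBC, B->CDD, C->BD, D->CA

  step 2 ⇒ step 3: BDCBCBDCDDBDBDCDDBDBDCACA ⇒ CDD·CA·BD·CDD·BD·CDD·CA·BD·CA·CA·CDD·CA·CDD·CA·BD·CA·CA·CDD·CA·CDD·CA·BD·CBC·BD·CBC
    A ↦ CBC
    B ↦ CDD
    C ↦ BD
    D ↦ CA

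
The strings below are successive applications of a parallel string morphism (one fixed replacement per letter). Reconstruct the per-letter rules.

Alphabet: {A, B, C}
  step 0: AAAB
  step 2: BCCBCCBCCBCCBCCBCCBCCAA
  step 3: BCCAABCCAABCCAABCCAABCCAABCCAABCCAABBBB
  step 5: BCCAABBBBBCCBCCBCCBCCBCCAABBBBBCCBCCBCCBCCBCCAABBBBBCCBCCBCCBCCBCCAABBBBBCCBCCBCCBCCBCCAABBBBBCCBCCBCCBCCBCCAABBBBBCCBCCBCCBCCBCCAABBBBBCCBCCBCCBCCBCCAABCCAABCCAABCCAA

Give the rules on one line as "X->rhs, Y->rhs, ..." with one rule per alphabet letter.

A->BB, B->BCC, C->A

  step 2 ⇒ step 3: BCCBCCBCCBCCBCCBCCBCCAA ⇒ BCC·A·A·BCC·A·A·BCC·A·A·BCC·A·A·BCC·A·A·BCC·A·A·BCC·A·A·BB·BB
    A ↦ BB
    B ↦ BCC
    C ↦ A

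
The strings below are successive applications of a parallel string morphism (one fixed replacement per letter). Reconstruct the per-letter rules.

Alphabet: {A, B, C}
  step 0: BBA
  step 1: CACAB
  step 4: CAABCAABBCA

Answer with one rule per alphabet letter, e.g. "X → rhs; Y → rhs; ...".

A->B, B->CA, C->A

  step 0 ⇒ step 1: BBA ⇒ CA·CA·B
    A ↦ B
    B ↦ CA
    C ↦ A  (constrained at step 1)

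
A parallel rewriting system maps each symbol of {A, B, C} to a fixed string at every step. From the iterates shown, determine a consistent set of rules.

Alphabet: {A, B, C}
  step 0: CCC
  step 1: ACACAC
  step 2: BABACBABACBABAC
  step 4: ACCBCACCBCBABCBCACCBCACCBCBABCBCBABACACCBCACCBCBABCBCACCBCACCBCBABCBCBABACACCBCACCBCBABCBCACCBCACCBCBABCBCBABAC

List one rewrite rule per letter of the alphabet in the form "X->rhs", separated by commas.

A->BAB, B->CBC, C->AC

  step 1 ⇒ step 2: ACACAC ⇒ BAB·AC·BAB·AC·BAB·AC
    A ↦ BAB
    C ↦ AC
    B ↦ CBC  (constrained at step 2)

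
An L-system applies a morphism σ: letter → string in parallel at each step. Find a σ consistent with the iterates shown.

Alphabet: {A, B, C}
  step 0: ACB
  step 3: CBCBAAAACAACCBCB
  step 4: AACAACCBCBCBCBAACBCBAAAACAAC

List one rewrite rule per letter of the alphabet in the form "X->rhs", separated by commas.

A->CB, B->C, C->AA

  step 3 ⇒ step 4: CBCBAAAACAACCBCB ⇒ AA·C·AA·C·CB·CB·CB·CB·AA·CB·CB·AA·AA·C·AA·C
    A ↦ CB
    B ↦ C
    C ↦ AA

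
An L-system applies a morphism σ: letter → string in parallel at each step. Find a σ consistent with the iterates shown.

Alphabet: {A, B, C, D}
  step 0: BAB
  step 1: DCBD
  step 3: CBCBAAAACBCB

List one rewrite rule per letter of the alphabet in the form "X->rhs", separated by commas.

  step 0 ⇒ step 1: BAB ⇒ D·CB·D
    A ↦ CB
    B ↦ D
    C ↦ D  (constrained at step 1)
    D ↦ AA  (constrained at step 1)

A->CB, B->D, C->D, D->AA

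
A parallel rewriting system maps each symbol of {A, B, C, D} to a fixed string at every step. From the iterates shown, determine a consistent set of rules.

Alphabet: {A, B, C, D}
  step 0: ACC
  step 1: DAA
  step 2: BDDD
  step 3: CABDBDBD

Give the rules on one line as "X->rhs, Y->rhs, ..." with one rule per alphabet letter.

  step 2 ⇒ step 3: BDDD ⇒ CA·BD·BD·BD
    B ↦ CA
    D ↦ BD
  step 0 ⇒ step 1: ACC ⇒ D·A·A
    A ↦ D
  step 0 ⇒ step 1: ACC ⇒ D·A·A
    C ↦ A

A->D, B->CA, C->A, D->BD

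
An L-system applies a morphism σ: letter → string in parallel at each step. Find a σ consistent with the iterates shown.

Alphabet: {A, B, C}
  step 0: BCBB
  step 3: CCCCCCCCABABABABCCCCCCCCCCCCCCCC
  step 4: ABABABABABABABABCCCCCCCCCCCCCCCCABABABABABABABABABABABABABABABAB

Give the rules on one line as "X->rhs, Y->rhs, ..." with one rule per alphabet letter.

A->CC, B->CC, C->AB

  step 3 ⇒ step 4: CCCCCCCCABABABABCCCCCCCCCCCCCCCC ⇒ AB·AB·AB·AB·AB·AB·AB·AB·CC·CC·CC·CC·CC·CC·CC·CC·AB·AB·AB·AB·AB·AB·AB·AB·AB·AB·AB·AB·AB·AB·AB·AB
    A ↦ CC
    B ↦ CC
    C ↦ AB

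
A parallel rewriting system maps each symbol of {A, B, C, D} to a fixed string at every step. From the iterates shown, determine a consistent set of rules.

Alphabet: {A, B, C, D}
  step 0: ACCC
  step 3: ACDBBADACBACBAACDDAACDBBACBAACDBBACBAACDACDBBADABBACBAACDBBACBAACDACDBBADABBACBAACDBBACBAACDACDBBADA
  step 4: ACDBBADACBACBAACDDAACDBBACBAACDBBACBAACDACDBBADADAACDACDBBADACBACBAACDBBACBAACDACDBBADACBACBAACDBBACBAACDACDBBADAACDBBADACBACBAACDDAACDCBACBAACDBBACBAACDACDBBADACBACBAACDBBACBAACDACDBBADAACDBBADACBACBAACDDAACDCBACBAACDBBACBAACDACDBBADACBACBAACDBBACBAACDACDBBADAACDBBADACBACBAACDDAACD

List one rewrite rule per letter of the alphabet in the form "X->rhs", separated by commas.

A->ACD, B->CBA, C->BBA, D->DA

  step 3 ⇒ step 4: ACDBBADACBACBAACDDAACDBBACBAACDBBACBAACDACDBBADABBACBAACDBBACBAACDACDBBADABBACBAACDBBACBAACDACDBBADA ⇒ ACD·BBA·DA·CBA·CBA·ACD·DA·ACD·BBA·CBA·ACD·BBA·CBA·ACD·ACD·BBA·DA·DA·ACD·ACD·BBA·DA·CBA·CBA·ACD·BBA·CBA·ACD·ACD·BBA·DA·CBA·CBA·ACD·BBA·CBA·ACD·ACD·BBA·DA·ACD·BBA·DA·CBA·CBA·ACD·DA·ACD·CBA·CBA·ACD·BBA·CBA·ACD·ACD·BBA·DA·CBA·CBA·ACD·BBA·CBA·ACD·ACD·BBA·DA·ACD·BBA·DA·CBA·CBA·ACD·DA·ACD·CBA·CBA·ACD·BBA·CBA·ACD·ACD·BBA·DA·CBA·CBA·ACD·BBA·CBA·ACD·ACD·BBA·DA·ACD·BBA·DA·CBA·CBA·ACD·DA·ACD
    A ↦ ACD
    B ↦ CBA
    C ↦ BBA
    D ↦ DA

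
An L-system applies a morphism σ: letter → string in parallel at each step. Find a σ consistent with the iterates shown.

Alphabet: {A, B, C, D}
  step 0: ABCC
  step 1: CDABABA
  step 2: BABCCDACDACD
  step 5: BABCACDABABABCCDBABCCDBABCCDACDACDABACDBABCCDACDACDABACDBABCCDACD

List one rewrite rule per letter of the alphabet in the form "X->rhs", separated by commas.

  step 1 ⇒ step 2: CDABABA ⇒ BA·BC·CD·A·CD·A·CD
    A ↦ CD
    B ↦ A
    C ↦ BA
    D ↦ BC

A->CD, B->A, C->BA, D->BC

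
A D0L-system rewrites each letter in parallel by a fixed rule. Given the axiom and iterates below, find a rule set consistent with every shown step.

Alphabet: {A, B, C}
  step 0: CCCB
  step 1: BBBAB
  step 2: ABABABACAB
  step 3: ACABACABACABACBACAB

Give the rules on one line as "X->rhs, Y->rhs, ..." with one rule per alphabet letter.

  step 2 ⇒ step 3: ABABABACAB ⇒ AC·AB·AC·AB·AC·AB·AC·B·AC·AB
    A ↦ AC
    B ↦ AB
    C ↦ B

A->AC, B->AB, C->B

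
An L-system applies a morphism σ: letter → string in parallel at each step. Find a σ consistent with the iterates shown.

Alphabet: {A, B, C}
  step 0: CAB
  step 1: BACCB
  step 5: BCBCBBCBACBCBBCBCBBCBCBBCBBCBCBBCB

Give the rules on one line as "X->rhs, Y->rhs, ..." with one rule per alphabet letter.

  step 0 ⇒ step 1: CAB ⇒ B·AC·CB
    A ↦ AC
    B ↦ CB
    C ↦ B

A->AC, B->CB, C->B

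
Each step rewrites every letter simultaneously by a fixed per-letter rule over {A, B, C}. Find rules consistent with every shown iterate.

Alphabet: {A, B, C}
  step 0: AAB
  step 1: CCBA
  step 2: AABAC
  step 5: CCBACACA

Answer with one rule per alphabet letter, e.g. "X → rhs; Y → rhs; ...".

  step 1 ⇒ step 2: CCBA ⇒ A·A·BA·C
    A ↦ C
    B ↦ BA
    C ↦ A

A->C, B->BA, C->A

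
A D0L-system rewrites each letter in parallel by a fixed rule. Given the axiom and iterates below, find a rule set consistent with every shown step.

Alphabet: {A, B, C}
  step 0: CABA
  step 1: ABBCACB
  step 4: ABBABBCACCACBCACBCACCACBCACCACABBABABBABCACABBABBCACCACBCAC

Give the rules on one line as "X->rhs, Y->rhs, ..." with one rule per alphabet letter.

  step 0 ⇒ step 1: CABA ⇒ AB·B·CAC·B
    A ↦ B
    B ↦ CAC
    C ↦ AB

A->B, B->CAC, C->AB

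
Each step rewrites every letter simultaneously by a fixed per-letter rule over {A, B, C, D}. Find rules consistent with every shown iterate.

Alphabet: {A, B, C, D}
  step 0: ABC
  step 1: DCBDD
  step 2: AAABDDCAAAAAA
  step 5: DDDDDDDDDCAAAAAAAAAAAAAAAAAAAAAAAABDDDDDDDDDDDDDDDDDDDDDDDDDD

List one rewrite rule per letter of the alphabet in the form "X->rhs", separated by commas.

A->D, B->C, C->BDD, D->AAA

  step 1 ⇒ step 2: DCBDD ⇒ AAA·BDD·C·AAA·AAA
    B ↦ C
    C ↦ BDD
    D ↦ AAA
  step 0 ⇒ step 1: ABC ⇒ D·C·BDD
    A ↦ D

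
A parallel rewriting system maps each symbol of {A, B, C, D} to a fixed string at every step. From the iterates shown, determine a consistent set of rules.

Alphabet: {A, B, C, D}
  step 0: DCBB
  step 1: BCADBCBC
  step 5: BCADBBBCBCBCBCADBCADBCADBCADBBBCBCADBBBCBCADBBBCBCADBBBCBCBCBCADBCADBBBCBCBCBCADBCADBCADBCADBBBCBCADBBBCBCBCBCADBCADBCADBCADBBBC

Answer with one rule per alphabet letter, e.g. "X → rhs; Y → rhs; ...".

A->BB, B->BC, C->AD, D->BC

  step 0 ⇒ step 1: DCBB ⇒ BC·AD·BC·BC
    B ↦ BC
    C ↦ AD
    D ↦ BC
    A ↦ BB  (constrained at step 1)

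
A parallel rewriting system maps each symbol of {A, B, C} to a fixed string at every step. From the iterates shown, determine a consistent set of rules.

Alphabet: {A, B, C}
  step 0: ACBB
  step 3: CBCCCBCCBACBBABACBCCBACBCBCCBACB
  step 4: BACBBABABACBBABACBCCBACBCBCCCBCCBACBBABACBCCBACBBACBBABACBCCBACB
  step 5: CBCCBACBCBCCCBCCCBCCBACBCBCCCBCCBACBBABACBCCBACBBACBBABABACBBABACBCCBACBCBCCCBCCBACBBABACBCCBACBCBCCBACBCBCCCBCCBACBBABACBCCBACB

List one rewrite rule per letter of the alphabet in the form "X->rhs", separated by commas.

  step 4 ⇒ step 5: BACBBABABACBBABACBCCBACBCBCCCBCCBACBBABACBCCBACBBACBBABACBCCBACB ⇒ CB·CC·BA·CB·CB·CC·CB·CC·CB·CC·BA·CB·CB·CC·CB·CC·BA·CB·BA·BA·CB·CC·BA·CB·BA·CB·BA·BA·BA·CB·BA·BA·CB·CC·BA·CB·CB·CC·CB·CC·BA·CB·BA·BA·CB·CC·BA·CB·CB·CC·BA·CB·CB·CC·CB·CC·BA·CB·BA·BA·CB·CC·BA·CB
    A ↦ CC
    B ↦ CB
    C ↦ BA

A->CC, B->CB, C->BA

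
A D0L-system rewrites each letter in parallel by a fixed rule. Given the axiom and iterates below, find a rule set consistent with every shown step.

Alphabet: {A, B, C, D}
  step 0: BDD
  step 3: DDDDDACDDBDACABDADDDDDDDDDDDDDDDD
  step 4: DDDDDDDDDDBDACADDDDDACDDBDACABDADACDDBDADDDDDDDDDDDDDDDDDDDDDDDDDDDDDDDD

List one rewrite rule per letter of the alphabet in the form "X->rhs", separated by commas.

A->BDA, B->DAC, C->CA, D->DD

  step 3 ⇒ step 4: DDDDDACDDBDACABDADDDDDDDDDDDDDDDD ⇒ DD·DD·DD·DD·DD·BDA·CA·DD·DD·DAC·DD·BDA·CA·BDA·DAC·DD·BDA·DD·DD·DD·DD·DD·DD·DD·DD·DD·DD·DD·DD·DD·DD·DD·DD
    A ↦ BDA
    B ↦ DAC
    C ↦ CA
    D ↦ DD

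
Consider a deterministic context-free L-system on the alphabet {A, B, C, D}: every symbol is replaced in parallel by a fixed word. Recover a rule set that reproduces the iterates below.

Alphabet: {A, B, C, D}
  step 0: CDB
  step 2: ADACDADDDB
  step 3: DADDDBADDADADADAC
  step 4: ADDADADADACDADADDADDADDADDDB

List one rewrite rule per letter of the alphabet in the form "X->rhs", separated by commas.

A->D, B->AC, C->DB, D->AD

  step 3 ⇒ step 4: DADDDBADDADADADAC ⇒ AD·D·AD·AD·AD·AC·D·AD·AD·D·AD·D·AD·D·AD·D·DB
    A ↦ D
    B ↦ AC
    C ↦ DB
    D ↦ AD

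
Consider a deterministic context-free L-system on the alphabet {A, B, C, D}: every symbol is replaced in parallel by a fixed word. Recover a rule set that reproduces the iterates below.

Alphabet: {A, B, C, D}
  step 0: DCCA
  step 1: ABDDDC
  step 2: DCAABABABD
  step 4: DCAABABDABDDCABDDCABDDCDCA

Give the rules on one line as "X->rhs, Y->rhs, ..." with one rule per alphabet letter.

A->DC, B->A, C->D, D->AB

  step 1 ⇒ step 2: ABDDDC ⇒ DC·A·AB·AB·AB·D
    A ↦ DC
    B ↦ A
    C ↦ D
    D ↦ AB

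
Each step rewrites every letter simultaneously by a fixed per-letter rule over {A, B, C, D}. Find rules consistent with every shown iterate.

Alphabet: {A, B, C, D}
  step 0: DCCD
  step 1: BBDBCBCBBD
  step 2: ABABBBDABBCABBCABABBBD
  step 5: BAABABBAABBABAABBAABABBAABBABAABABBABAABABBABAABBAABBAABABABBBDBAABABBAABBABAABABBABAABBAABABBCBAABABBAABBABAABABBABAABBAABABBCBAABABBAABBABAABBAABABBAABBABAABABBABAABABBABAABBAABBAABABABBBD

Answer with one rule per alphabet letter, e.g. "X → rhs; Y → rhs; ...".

A->BA, B->AB, C->BC, D->BBD

  step 1 ⇒ step 2: BBDBCBCBBD ⇒ AB·AB·BBD·AB·BC·AB·BC·AB·AB·BBD
    B ↦ AB
    C ↦ BC
    D ↦ BBD
    A ↦ BA  (constrained at step 2)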